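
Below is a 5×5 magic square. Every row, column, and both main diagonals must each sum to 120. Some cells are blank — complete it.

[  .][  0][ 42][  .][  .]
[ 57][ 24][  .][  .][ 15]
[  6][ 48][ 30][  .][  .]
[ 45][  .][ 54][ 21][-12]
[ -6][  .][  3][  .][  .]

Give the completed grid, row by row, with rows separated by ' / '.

From row 4, 120 − (45 + 54 + 21 + (-12)) gives (4,2) = 12.
Column 1 needs 120; the known cells sum to 102, so (1,1) = 18.
Column 2: 0 + 24 + 48 + 12 + ? = 120, so (5,2) = 36.
Column 3 must total 120; the given cells sum to 129, so (2,3) = -9.
The remaining cell in main diagonal is (5,5) = 120 − 93 = 27.
Row 2 must total 120; the given cells sum to 87, so (2,4) = 33.
Row 5 needs 120; the known cells sum to 60, so (5,4) = 60.
From anti-diagonal, 120 − (33 + 30 + 12 + (-6)) gives (1,5) = 51.
Using row 1: 18 + 0 + 42 + 51 + ? → (1,4) = 120 − 111 = 9.
From column 4, 120 − (9 + 33 + 21 + 60) gives (3,4) = -3.
Using column 5: 51 + 15 + (-12) + 27 + ? → (3,5) = 120 − 81 = 39.

18 0 42 9 51 / 57 24 -9 33 15 / 6 48 30 -3 39 / 45 12 54 21 -12 / -6 36 3 60 27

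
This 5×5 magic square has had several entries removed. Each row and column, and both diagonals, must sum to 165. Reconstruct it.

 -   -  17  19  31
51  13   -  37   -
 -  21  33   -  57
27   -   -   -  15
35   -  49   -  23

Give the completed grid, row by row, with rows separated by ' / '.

The remaining cell in column 5 is (2,5) = 165 − 126 = 39.
Using anti-diagonal: 31 + 37 + 33 + 35 + ? → (4,2) = 165 − 136 = 29.
From row 2, 165 − (51 + 13 + 37 + 39) gives (2,3) = 25.
From column 3, 165 − (17 + 25 + 33 + 49) gives (4,3) = 41.
Using row 4: 27 + 29 + 41 + 15 + ? → (4,4) = 165 − 112 = 53.
Main diagonal needs 165; the known cells sum to 122, so (1,1) = 43.
From row 1, 165 − (43 + 17 + 19 + 31) gives (1,2) = 55.
Column 1 must total 165; the given cells sum to 156, so (3,1) = 9.
Column 2: 55 + 13 + 21 + 29 + ? = 165, so (5,2) = 47.
Row 3 must total 165; the given cells sum to 120, so (3,4) = 45.
Row 5 needs 165; the known cells sum to 154, so (5,4) = 11.

43 55 17 19 31 / 51 13 25 37 39 / 9 21 33 45 57 / 27 29 41 53 15 / 35 47 49 11 23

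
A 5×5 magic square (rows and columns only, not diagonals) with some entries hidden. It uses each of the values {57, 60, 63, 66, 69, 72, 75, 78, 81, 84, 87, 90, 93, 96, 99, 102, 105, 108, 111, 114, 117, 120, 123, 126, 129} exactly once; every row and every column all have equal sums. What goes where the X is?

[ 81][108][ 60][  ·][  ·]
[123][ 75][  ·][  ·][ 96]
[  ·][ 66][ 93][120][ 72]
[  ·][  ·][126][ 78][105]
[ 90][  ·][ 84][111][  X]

The 25 entries sum to 2325, so each line sums to 2325/5 = 465.
Row 3 must total 465; the given cells sum to 351, so (3,1) = 114.
Using column 1: 81 + 123 + 114 + 90 + ? → (4,1) = 465 − 408 = 57.
Column 3: 60 + 93 + 126 + 84 + ? = 465, so (2,3) = 102.
Row 2 must total 465; the given cells sum to 396, so (2,4) = 69.
The remaining cell in row 4 is (4,2) = 465 − 366 = 99.
Column 2 needs 465; the known cells sum to 348, so (5,2) = 117.
Column 4 must total 465; the given cells sum to 378, so (1,4) = 87.
Row 1 must total 465; the given cells sum to 336, so (1,5) = 129.
Row 5: 90 + 117 + 84 + 111 + ? = 465, so (5,5) = 63.

63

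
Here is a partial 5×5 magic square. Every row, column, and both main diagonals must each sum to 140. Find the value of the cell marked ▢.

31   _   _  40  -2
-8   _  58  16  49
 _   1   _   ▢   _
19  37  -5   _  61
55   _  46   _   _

52

Row 2 needs 140; the known cells sum to 115, so (2,2) = 25.
From row 4, 140 − (19 + 37 + (-5) + 61) gives (4,4) = 28.
Column 1 needs 140; the known cells sum to 97, so (3,1) = 43.
Anti-diagonal must total 140; the given cells sum to 106, so (3,3) = 34.
Using column 3: 58 + 34 + (-5) + 46 + ? → (1,3) = 140 − 133 = 7.
The remaining cell in main diagonal is (5,5) = 140 − 118 = 22.
The remaining cell in row 1 is (1,2) = 140 − 76 = 64.
The remaining cell in column 2 is (5,2) = 140 − 127 = 13.
The remaining cell in column 5 is (3,5) = 140 − 130 = 10.
Using row 3: 43 + 1 + 34 + 10 + ? → (3,4) = 140 − 88 = 52.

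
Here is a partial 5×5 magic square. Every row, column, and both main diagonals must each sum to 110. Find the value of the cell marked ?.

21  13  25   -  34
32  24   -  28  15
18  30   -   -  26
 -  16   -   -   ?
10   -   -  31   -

12

Row 1: 21 + 13 + 25 + 34 + ? = 110, so (1,4) = 17.
From row 2, 110 − (32 + 24 + 28 + 15) gives (2,3) = 11.
Using column 1: 21 + 32 + 18 + 10 + ? → (4,1) = 110 − 81 = 29.
The remaining cell in column 2 is (5,2) = 110 − 83 = 27.
Anti-diagonal: 34 + 28 + 16 + 10 + ? = 110, so (3,3) = 22.
The remaining cell in row 3 is (3,4) = 110 − 96 = 14.
Using column 4: 17 + 28 + 14 + 31 + ? → (4,4) = 110 − 90 = 20.
The remaining cell in main diagonal is (5,5) = 110 − 87 = 23.
Row 5: 10 + 27 + 31 + 23 + ? = 110, so (5,3) = 19.
Column 3: 25 + 11 + 22 + 19 + ? = 110, so (4,3) = 33.
Using column 5: 34 + 15 + 26 + 23 + ? → (4,5) = 110 − 98 = 12.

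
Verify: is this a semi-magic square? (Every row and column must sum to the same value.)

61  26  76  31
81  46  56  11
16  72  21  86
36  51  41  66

No — row 3 sums to 195 but column 1 sums to 194.

Row 1: 61 + 26 + 76 + 31 = 194.
Row 2: 81 + 46 + 56 + 11 = 194.
Row 3: 16 + 72 + 21 + 86 = 195.
Row 4: 36 + 51 + 41 + 66 = 194.
Column 1: 61 + 81 + 16 + 36 = 194.
Column 2: 26 + 46 + 72 + 51 = 195.
Column 3: 76 + 56 + 21 + 41 = 194.
Column 4: 31 + 11 + 86 + 66 = 194.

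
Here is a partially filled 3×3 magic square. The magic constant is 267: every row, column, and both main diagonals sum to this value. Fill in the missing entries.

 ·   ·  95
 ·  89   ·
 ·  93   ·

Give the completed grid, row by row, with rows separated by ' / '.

The remaining cell in column 2 is (1,2) = 267 − 182 = 85.
Anti-diagonal must total 267; the given cells sum to 184, so (3,1) = 83.
Row 1 needs 267; the known cells sum to 180, so (1,1) = 87.
Row 3 needs 267; the known cells sum to 176, so (3,3) = 91.
Column 1 must total 267; the given cells sum to 170, so (2,1) = 97.
From column 3, 267 − (95 + 91) gives (2,3) = 81.

87 85 95 / 97 89 81 / 83 93 91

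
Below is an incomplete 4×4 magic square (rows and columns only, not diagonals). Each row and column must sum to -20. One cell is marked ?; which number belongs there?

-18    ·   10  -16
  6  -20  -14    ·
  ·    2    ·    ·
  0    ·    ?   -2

-12

The remaining cell in row 1 is (1,2) = -20 − (-24) = 4.
Row 2 needs -20; the known cells sum to -28, so (2,4) = 8.
Column 1 must total -20; the given cells sum to -12, so (3,1) = -8.
Column 2 must total -20; the given cells sum to -14, so (4,2) = -6.
Column 4 must total -20; the given cells sum to -10, so (3,4) = -10.
Using row 3: -8 + 2 + (-10) + ? → (3,3) = -20 − (-16) = -4.
Using row 4: 0 + (-6) + (-2) + ? → (4,3) = -20 − (-8) = -12.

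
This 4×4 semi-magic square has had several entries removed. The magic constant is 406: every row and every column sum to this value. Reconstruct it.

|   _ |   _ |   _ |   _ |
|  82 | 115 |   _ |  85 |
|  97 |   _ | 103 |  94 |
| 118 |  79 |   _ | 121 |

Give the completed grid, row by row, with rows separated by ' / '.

Using row 2: 82 + 115 + 85 + ? → (2,3) = 406 − 282 = 124.
From row 3, 406 − (97 + 103 + 94) gives (3,2) = 112.
The remaining cell in row 4 is (4,3) = 406 − 318 = 88.
Column 1 must total 406; the given cells sum to 297, so (1,1) = 109.
The remaining cell in column 2 is (1,2) = 406 − 306 = 100.
Column 3: 124 + 103 + 88 + ? = 406, so (1,3) = 91.
Column 4 needs 406; the known cells sum to 300, so (1,4) = 106.

109 100 91 106 / 82 115 124 85 / 97 112 103 94 / 118 79 88 121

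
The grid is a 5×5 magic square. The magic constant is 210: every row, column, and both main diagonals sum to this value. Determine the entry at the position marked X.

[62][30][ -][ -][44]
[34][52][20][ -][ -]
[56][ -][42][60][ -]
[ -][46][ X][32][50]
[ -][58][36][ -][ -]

64

Column 2 needs 210; the known cells sum to 186, so (3,2) = 24.
Main diagonal: 62 + 52 + 42 + 32 + ? = 210, so (5,5) = 22.
Row 3: 56 + 24 + 42 + 60 + ? = 210, so (3,5) = 28.
Column 5: 44 + 28 + 50 + 22 + ? = 210, so (2,5) = 66.
Row 2 must total 210; the given cells sum to 172, so (2,4) = 38.
The remaining cell in anti-diagonal is (5,1) = 210 − 170 = 40.
The remaining cell in row 5 is (5,4) = 210 − 156 = 54.
Column 1 must total 210; the given cells sum to 192, so (4,1) = 18.
From column 4, 210 − (38 + 60 + 32 + 54) gives (1,4) = 26.
From row 1, 210 − (62 + 30 + 26 + 44) gives (1,3) = 48.
From row 4, 210 − (18 + 46 + 32 + 50) gives (4,3) = 64.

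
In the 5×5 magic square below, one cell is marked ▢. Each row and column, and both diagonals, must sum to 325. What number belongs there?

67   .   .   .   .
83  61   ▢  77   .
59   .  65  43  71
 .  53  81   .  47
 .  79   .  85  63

49

Row 3 needs 325; the known cells sum to 238, so (3,2) = 87.
Using column 2: 61 + 87 + 53 + 79 + ? → (1,2) = 325 − 280 = 45.
Main diagonal: 67 + 61 + 65 + 63 + ? = 325, so (4,4) = 69.
Row 4 must total 325; the given cells sum to 250, so (4,1) = 75.
Column 1: 67 + 83 + 59 + 75 + ? = 325, so (5,1) = 41.
The remaining cell in column 4 is (1,4) = 325 − 274 = 51.
Using anti-diagonal: 77 + 65 + 53 + 41 + ? → (1,5) = 325 − 236 = 89.
The remaining cell in row 1 is (1,3) = 325 − 252 = 73.
Row 5 must total 325; the given cells sum to 268, so (5,3) = 57.
Using column 3: 73 + 65 + 81 + 57 + ? → (2,3) = 325 − 276 = 49.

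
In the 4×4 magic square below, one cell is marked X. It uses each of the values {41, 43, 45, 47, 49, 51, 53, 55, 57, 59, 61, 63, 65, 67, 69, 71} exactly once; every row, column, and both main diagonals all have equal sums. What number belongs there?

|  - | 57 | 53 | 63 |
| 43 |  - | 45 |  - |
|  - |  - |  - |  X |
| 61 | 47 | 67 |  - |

The 16 entries sum to 896, so each line sums to 896/4 = 224.
Row 1 needs 224; the known cells sum to 173, so (1,1) = 51.
Row 4 must total 224; the given cells sum to 175, so (4,4) = 49.
Column 1 needs 224; the known cells sum to 155, so (3,1) = 69.
Column 3 needs 224; the known cells sum to 165, so (3,3) = 59.
Main diagonal needs 224; the known cells sum to 159, so (2,2) = 65.
Anti-diagonal needs 224; the known cells sum to 169, so (3,2) = 55.
Row 2 must total 224; the given cells sum to 153, so (2,4) = 71.
Row 3 needs 224; the known cells sum to 183, so (3,4) = 41.

41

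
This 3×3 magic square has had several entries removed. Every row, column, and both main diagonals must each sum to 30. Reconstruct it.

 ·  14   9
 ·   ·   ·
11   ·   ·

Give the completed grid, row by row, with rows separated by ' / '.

7 14 9 / 12 10 8 / 11 6 13

Row 1 needs 30; the known cells sum to 23, so (1,1) = 7.
Column 1: 7 + 11 + ? = 30, so (2,1) = 12.
From anti-diagonal, 30 − (9 + 11) gives (2,2) = 10.
The remaining cell in row 2 is (2,3) = 30 − 22 = 8.
The remaining cell in column 2 is (3,2) = 30 − 24 = 6.
Using column 3: 9 + 8 + ? → (3,3) = 30 − 17 = 13.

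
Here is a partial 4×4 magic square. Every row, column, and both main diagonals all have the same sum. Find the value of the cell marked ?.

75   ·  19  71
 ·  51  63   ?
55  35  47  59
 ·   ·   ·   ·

43

Row 3 is complete and sums to 196; that is the magic constant.
Using row 1: 75 + 19 + 71 + ? → (1,2) = 196 − 165 = 31.
From column 2, 196 − (31 + 51 + 35) gives (4,2) = 79.
Using column 3: 19 + 63 + 47 + ? → (4,3) = 196 − 129 = 67.
From main diagonal, 196 − (75 + 51 + 47) gives (4,4) = 23.
Using anti-diagonal: 71 + 63 + 35 + ? → (4,1) = 196 − 169 = 27.
Column 1 needs 196; the known cells sum to 157, so (2,1) = 39.
Column 4: 71 + 59 + 23 + ? = 196, so (2,4) = 43.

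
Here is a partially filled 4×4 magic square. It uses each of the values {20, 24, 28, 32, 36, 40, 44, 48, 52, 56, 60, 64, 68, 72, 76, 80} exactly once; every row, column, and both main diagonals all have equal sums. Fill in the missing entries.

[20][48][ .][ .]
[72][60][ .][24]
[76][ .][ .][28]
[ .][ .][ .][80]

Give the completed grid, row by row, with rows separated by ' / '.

The 16 entries sum to 800, so each line sums to 800/4 = 200.
The remaining cell in row 2 is (2,3) = 200 − 156 = 44.
Using column 1: 20 + 72 + 76 + ? → (4,1) = 200 − 168 = 32.
From column 4, 200 − (24 + 28 + 80) gives (1,4) = 68.
The remaining cell in main diagonal is (3,3) = 200 − 160 = 40.
Using anti-diagonal: 68 + 44 + 32 + ? → (3,2) = 200 − 144 = 56.
Row 1: 20 + 48 + 68 + ? = 200, so (1,3) = 64.
Column 2 must total 200; the given cells sum to 164, so (4,2) = 36.
Column 3 must total 200; the given cells sum to 148, so (4,3) = 52.

20 48 64 68 / 72 60 44 24 / 76 56 40 28 / 32 36 52 80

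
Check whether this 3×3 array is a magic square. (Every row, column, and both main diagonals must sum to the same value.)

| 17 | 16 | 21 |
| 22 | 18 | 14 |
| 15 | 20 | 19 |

Row 1: 17 + 16 + 21 = 54.
Row 2: 22 + 18 + 14 = 54.
Row 3: 15 + 20 + 19 = 54.
Column 1: 17 + 22 + 15 = 54.
Column 2: 16 + 18 + 20 = 54.
Column 3: 21 + 14 + 19 = 54.
Main diagonal: 17 + 18 + 19 = 54.
Anti-diagonal: 21 + 18 + 15 = 54.
All lines sum to 54.

Yes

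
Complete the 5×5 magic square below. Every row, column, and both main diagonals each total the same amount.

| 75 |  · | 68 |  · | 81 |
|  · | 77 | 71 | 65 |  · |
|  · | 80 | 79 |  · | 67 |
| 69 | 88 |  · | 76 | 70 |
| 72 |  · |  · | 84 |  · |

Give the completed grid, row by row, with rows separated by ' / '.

Anti-diagonal is already complete: 81 + 65 + 79 + 88 + 72 = 385, so that is the magic constant.
Row 4 must total 385; the given cells sum to 303, so (4,3) = 82.
Using column 3: 68 + 71 + 79 + 82 + ? → (5,3) = 385 − 300 = 85.
The remaining cell in main diagonal is (5,5) = 385 − 307 = 78.
Row 5 needs 385; the known cells sum to 319, so (5,2) = 66.
Column 2: 77 + 80 + 88 + 66 + ? = 385, so (1,2) = 74.
Column 5 needs 385; the known cells sum to 296, so (2,5) = 89.
From row 1, 385 − (75 + 74 + 68 + 81) gives (1,4) = 87.
Using row 2: 77 + 71 + 65 + 89 + ? → (2,1) = 385 − 302 = 83.
From column 1, 385 − (75 + 83 + 69 + 72) gives (3,1) = 86.
The remaining cell in column 4 is (3,4) = 385 − 312 = 73.

75 74 68 87 81 / 83 77 71 65 89 / 86 80 79 73 67 / 69 88 82 76 70 / 72 66 85 84 78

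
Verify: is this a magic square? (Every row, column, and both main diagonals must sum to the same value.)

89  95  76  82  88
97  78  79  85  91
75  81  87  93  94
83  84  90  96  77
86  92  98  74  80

Yes

Row 1: 89 + 95 + 76 + 82 + 88 = 430.
Row 2: 97 + 78 + 79 + 85 + 91 = 430.
Row 3: 75 + 81 + 87 + 93 + 94 = 430.
Row 4: 83 + 84 + 90 + 96 + 77 = 430.
Row 5: 86 + 92 + 98 + 74 + 80 = 430.
Column 1: 89 + 97 + 75 + 83 + 86 = 430.
Column 2: 95 + 78 + 81 + 84 + 92 = 430.
Column 3: 76 + 79 + 87 + 90 + 98 = 430.
Column 4: 82 + 85 + 93 + 96 + 74 = 430.
Column 5: 88 + 91 + 94 + 77 + 80 = 430.
Main diagonal: 89 + 78 + 87 + 96 + 80 = 430.
Anti-diagonal: 88 + 85 + 87 + 84 + 86 = 430.
All lines sum to 430.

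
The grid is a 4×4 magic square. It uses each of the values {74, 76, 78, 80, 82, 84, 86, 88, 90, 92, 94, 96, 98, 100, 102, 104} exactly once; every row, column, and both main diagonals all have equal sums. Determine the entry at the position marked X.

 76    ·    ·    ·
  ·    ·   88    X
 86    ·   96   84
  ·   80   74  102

92

The 16 entries sum to 1424, so each line sums to 1424/4 = 356.
Row 3 needs 356; the known cells sum to 266, so (3,2) = 90.
The remaining cell in row 4 is (4,1) = 356 − 256 = 100.
Column 1: 76 + 86 + 100 + ? = 356, so (2,1) = 94.
Using column 3: 88 + 96 + 74 + ? → (1,3) = 356 − 258 = 98.
Main diagonal needs 356; the known cells sum to 274, so (2,2) = 82.
From anti-diagonal, 356 − (88 + 90 + 100) gives (1,4) = 78.
The remaining cell in row 1 is (1,2) = 356 − 252 = 104.
From row 2, 356 − (94 + 82 + 88) gives (2,4) = 92.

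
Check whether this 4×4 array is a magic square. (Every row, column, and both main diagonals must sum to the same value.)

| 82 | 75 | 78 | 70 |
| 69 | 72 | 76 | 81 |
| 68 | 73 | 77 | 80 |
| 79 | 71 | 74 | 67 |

Row 1: 82 + 75 + 78 + 70 = 305.
Row 2: 69 + 72 + 76 + 81 = 298.
Row 3: 68 + 73 + 77 + 80 = 298.
Row 4: 79 + 71 + 74 + 67 = 291.
Column 1: 82 + 69 + 68 + 79 = 298.
Column 2: 75 + 72 + 73 + 71 = 291.
Column 3: 78 + 76 + 77 + 74 = 305.
Column 4: 70 + 81 + 80 + 67 = 298.
Main diagonal: 82 + 72 + 77 + 67 = 298.
Anti-diagonal: 70 + 76 + 73 + 79 = 298.

No — column 1 sums to 298 but row 1 sums to 305.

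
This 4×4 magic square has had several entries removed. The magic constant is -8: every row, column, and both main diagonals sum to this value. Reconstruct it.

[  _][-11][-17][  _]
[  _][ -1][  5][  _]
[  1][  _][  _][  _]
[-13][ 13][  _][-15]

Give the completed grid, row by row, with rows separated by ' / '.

11 -11 -17 9 / -7 -1 5 -5 / 1 -9 -3 3 / -13 13 7 -15

Row 4 must total -8; the given cells sum to -15, so (4,3) = 7.
From column 2, -8 − (-11 + (-1) + 13) gives (3,2) = -9.
The remaining cell in column 3 is (3,3) = -8 − (-5) = -3.
Using main diagonal: -1 + (-3) + (-15) + ? → (1,1) = -8 − (-19) = 11.
Using anti-diagonal: 5 + (-9) + (-13) + ? → (1,4) = -8 − (-17) = 9.
The remaining cell in row 3 is (3,4) = -8 − (-11) = 3.
Using column 1: 11 + 1 + (-13) + ? → (2,1) = -8 − (-1) = -7.
Using column 4: 9 + 3 + (-15) + ? → (2,4) = -8 − (-3) = -5.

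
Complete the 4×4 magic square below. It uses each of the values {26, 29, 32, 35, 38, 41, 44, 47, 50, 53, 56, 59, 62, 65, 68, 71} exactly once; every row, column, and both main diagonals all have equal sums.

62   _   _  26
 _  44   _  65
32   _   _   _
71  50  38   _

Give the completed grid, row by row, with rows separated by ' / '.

The 16 entries sum to 776, so each line sums to 776/4 = 194.
From row 4, 194 − (71 + 50 + 38) gives (4,4) = 35.
Using column 1: 62 + 32 + 71 + ? → (2,1) = 194 − 165 = 29.
Column 4 needs 194; the known cells sum to 126, so (3,4) = 68.
Main diagonal needs 194; the known cells sum to 141, so (3,3) = 53.
From row 2, 194 − (29 + 44 + 65) gives (2,3) = 56.
Row 3: 32 + 53 + 68 + ? = 194, so (3,2) = 41.
From column 2, 194 − (44 + 41 + 50) gives (1,2) = 59.
From column 3, 194 − (56 + 53 + 38) gives (1,3) = 47.

62 59 47 26 / 29 44 56 65 / 32 41 53 68 / 71 50 38 35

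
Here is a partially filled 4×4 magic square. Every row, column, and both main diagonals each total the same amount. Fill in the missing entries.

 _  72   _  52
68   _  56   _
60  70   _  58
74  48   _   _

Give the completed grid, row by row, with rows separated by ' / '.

Anti-diagonal is already complete: 52 + 56 + 70 + 74 = 252, so that is the magic constant.
Row 3 needs 252; the known cells sum to 188, so (3,3) = 64.
Column 1: 68 + 60 + 74 + ? = 252, so (1,1) = 50.
Column 2 must total 252; the given cells sum to 190, so (2,2) = 62.
The remaining cell in main diagonal is (4,4) = 252 − 176 = 76.
Using row 1: 50 + 72 + 52 + ? → (1,3) = 252 − 174 = 78.
From row 2, 252 − (68 + 62 + 56) gives (2,4) = 66.
Using row 4: 74 + 48 + 76 + ? → (4,3) = 252 − 198 = 54.

50 72 78 52 / 68 62 56 66 / 60 70 64 58 / 74 48 54 76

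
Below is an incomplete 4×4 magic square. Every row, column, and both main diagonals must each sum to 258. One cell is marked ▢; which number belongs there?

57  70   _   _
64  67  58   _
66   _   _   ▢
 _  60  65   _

59

Row 2 must total 258; the given cells sum to 189, so (2,4) = 69.
Using column 1: 57 + 64 + 66 + ? → (4,1) = 258 − 187 = 71.
Using column 2: 70 + 67 + 60 + ? → (3,2) = 258 − 197 = 61.
Anti-diagonal must total 258; the given cells sum to 190, so (1,4) = 68.
Row 1 needs 258; the known cells sum to 195, so (1,3) = 63.
From row 4, 258 − (71 + 60 + 65) gives (4,4) = 62.
Column 3: 63 + 58 + 65 + ? = 258, so (3,3) = 72.
Column 4: 68 + 69 + 62 + ? = 258, so (3,4) = 59.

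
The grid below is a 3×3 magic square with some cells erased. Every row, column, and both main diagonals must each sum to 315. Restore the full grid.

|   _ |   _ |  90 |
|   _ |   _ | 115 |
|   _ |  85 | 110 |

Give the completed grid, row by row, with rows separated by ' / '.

Row 3 needs 315; the known cells sum to 195, so (3,1) = 120.
Anti-diagonal must total 315; the given cells sum to 210, so (2,2) = 105.
Row 2 needs 315; the known cells sum to 220, so (2,1) = 95.
Column 1 needs 315; the known cells sum to 215, so (1,1) = 100.
Column 2 must total 315; the given cells sum to 190, so (1,2) = 125.

100 125 90 / 95 105 115 / 120 85 110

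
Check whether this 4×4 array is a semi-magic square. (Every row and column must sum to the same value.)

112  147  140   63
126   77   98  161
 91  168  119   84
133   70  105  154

Row 1: 112 + 147 + 140 + 63 = 462.
Row 2: 126 + 77 + 98 + 161 = 462.
Row 3: 91 + 168 + 119 + 84 = 462.
Row 4: 133 + 70 + 105 + 154 = 462.
Column 1: 112 + 126 + 91 + 133 = 462.
Column 2: 147 + 77 + 168 + 70 = 462.
Column 3: 140 + 98 + 119 + 105 = 462.
Column 4: 63 + 161 + 84 + 154 = 462.
All lines sum to 462.

Yes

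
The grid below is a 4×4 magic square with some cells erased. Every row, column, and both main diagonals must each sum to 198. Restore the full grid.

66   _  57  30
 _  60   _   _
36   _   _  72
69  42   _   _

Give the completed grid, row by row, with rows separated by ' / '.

66 45 57 30 / 27 60 48 63 / 36 51 39 72 / 69 42 54 33

Row 1: 66 + 57 + 30 + ? = 198, so (1,2) = 45.
Column 1 needs 198; the known cells sum to 171, so (2,1) = 27.
From column 2, 198 − (45 + 60 + 42) gives (3,2) = 51.
Anti-diagonal must total 198; the given cells sum to 150, so (2,3) = 48.
Using row 2: 27 + 60 + 48 + ? → (2,4) = 198 − 135 = 63.
Using row 3: 36 + 51 + 72 + ? → (3,3) = 198 − 159 = 39.
The remaining cell in column 3 is (4,3) = 198 − 144 = 54.
From column 4, 198 − (30 + 63 + 72) gives (4,4) = 33.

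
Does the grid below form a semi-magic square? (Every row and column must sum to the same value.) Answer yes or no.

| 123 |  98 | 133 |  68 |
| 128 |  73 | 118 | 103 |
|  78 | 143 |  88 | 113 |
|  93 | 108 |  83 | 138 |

Yes

Row 1: 123 + 98 + 133 + 68 = 422.
Row 2: 128 + 73 + 118 + 103 = 422.
Row 3: 78 + 143 + 88 + 113 = 422.
Row 4: 93 + 108 + 83 + 138 = 422.
Column 1: 123 + 128 + 78 + 93 = 422.
Column 2: 98 + 73 + 143 + 108 = 422.
Column 3: 133 + 118 + 88 + 83 = 422.
Column 4: 68 + 103 + 113 + 138 = 422.
All lines sum to 422.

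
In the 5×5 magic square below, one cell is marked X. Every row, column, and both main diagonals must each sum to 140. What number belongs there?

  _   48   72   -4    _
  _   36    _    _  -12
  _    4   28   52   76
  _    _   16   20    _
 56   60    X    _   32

Row 3 must total 140; the given cells sum to 160, so (3,1) = -20.
Column 2 needs 140; the known cells sum to 148, so (4,2) = -8.
Main diagonal: 36 + 28 + 20 + 32 + ? = 140, so (1,1) = 24.
Row 1: 24 + 48 + 72 + (-4) + ? = 140, so (1,5) = 0.
Using column 5: 0 + (-12) + 76 + 32 + ? → (4,5) = 140 − 96 = 44.
From anti-diagonal, 140 − (0 + 28 + (-8) + 56) gives (2,4) = 64.
Row 4: -8 + 16 + 20 + 44 + ? = 140, so (4,1) = 68.
Column 1 needs 140; the known cells sum to 128, so (2,1) = 12.
Using column 4: -4 + 64 + 52 + 20 + ? → (5,4) = 140 − 132 = 8.
The remaining cell in row 2 is (2,3) = 140 − 100 = 40.
Row 5 must total 140; the given cells sum to 156, so (5,3) = -16.

-16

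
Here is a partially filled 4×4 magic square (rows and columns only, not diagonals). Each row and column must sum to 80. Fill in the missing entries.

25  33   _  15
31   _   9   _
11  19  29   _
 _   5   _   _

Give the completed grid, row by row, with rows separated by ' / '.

25 33 7 15 / 31 23 9 17 / 11 19 29 21 / 13 5 35 27

Row 1 must total 80; the given cells sum to 73, so (1,3) = 7.
Row 3 must total 80; the given cells sum to 59, so (3,4) = 21.
Column 1 must total 80; the given cells sum to 67, so (4,1) = 13.
From column 2, 80 − (33 + 19 + 5) gives (2,2) = 23.
Using column 3: 7 + 9 + 29 + ? → (4,3) = 80 − 45 = 35.
Row 2: 31 + 23 + 9 + ? = 80, so (2,4) = 17.
The remaining cell in row 4 is (4,4) = 80 − 53 = 27.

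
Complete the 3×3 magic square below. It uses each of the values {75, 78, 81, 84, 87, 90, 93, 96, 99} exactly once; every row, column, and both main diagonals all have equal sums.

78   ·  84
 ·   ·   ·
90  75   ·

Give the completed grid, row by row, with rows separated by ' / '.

78 99 84 / 93 87 81 / 90 75 96

The 9 entries sum to 783, so each line sums to 783/3 = 261.
Row 1 needs 261; the known cells sum to 162, so (1,2) = 99.
Using row 3: 90 + 75 + ? → (3,3) = 261 − 165 = 96.
Column 1 needs 261; the known cells sum to 168, so (2,1) = 93.
Column 2 needs 261; the known cells sum to 174, so (2,2) = 87.
Using column 3: 84 + 96 + ? → (2,3) = 261 − 180 = 81.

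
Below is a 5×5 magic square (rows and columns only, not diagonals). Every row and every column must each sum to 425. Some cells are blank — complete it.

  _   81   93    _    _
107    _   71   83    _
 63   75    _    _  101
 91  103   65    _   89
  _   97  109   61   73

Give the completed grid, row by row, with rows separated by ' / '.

79 81 93 105 67 / 107 69 71 83 95 / 63 75 87 99 101 / 91 103 65 77 89 / 85 97 109 61 73

Using row 4: 91 + 103 + 65 + 89 + ? → (4,4) = 425 − 348 = 77.
Row 5: 97 + 109 + 61 + 73 + ? = 425, so (5,1) = 85.
Column 1 needs 425; the known cells sum to 346, so (1,1) = 79.
Column 2 must total 425; the given cells sum to 356, so (2,2) = 69.
Column 3 needs 425; the known cells sum to 338, so (3,3) = 87.
Row 2 must total 425; the given cells sum to 330, so (2,5) = 95.
Row 3 needs 425; the known cells sum to 326, so (3,4) = 99.
Column 4 must total 425; the given cells sum to 320, so (1,4) = 105.
Column 5: 95 + 101 + 89 + 73 + ? = 425, so (1,5) = 67.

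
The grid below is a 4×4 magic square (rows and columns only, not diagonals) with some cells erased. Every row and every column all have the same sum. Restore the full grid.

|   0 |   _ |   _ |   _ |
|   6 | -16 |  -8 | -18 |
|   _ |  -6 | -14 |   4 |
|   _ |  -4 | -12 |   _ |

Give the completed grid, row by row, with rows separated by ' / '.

Row 2 is already complete: 6 + -16 + -8 + -18 = -36, so that is the magic constant.
The remaining cell in row 3 is (3,1) = -36 − (-16) = -20.
Using column 1: 0 + 6 + (-20) + ? → (4,1) = -36 − (-14) = -22.
Column 2 must total -36; the given cells sum to -26, so (1,2) = -10.
The remaining cell in column 3 is (1,3) = -36 − (-34) = -2.
Row 1 needs -36; the known cells sum to -12, so (1,4) = -24.
The remaining cell in row 4 is (4,4) = -36 − (-38) = 2.

0 -10 -2 -24 / 6 -16 -8 -18 / -20 -6 -14 4 / -22 -4 -12 2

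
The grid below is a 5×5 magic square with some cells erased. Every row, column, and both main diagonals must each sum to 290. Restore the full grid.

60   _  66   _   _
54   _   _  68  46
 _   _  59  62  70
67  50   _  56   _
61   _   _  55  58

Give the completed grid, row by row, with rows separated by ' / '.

Column 1 must total 290; the given cells sum to 242, so (3,1) = 48.
Using column 4: 68 + 62 + 56 + 55 + ? → (1,4) = 290 − 241 = 49.
The remaining cell in main diagonal is (2,2) = 290 − 233 = 57.
The remaining cell in anti-diagonal is (1,5) = 290 − 238 = 52.
The remaining cell in row 1 is (1,2) = 290 − 227 = 63.
Row 2 must total 290; the given cells sum to 225, so (2,3) = 65.
Row 3 needs 290; the known cells sum to 239, so (3,2) = 51.
The remaining cell in column 2 is (5,2) = 290 − 221 = 69.
The remaining cell in column 5 is (4,5) = 290 − 226 = 64.
From row 4, 290 − (67 + 50 + 56 + 64) gives (4,3) = 53.
From row 5, 290 − (61 + 69 + 55 + 58) gives (5,3) = 47.

60 63 66 49 52 / 54 57 65 68 46 / 48 51 59 62 70 / 67 50 53 56 64 / 61 69 47 55 58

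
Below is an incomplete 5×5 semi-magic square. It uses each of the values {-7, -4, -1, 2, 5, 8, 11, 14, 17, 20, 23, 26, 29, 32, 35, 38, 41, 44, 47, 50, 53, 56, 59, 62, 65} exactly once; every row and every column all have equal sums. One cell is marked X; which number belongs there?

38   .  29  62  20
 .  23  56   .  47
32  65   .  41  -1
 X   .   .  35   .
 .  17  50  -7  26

The 25 entries sum to 725, so each line sums to 725/5 = 145.
Using row 1: 38 + 29 + 62 + 20 + ? → (1,2) = 145 − 149 = -4.
From row 3, 145 − (32 + 65 + 41 + (-1)) gives (3,3) = 8.
Row 5 needs 145; the known cells sum to 86, so (5,1) = 59.
The remaining cell in column 2 is (4,2) = 145 − 101 = 44.
The remaining cell in column 3 is (4,3) = 145 − 143 = 2.
Column 4 needs 145; the known cells sum to 131, so (2,4) = 14.
Column 5 must total 145; the given cells sum to 92, so (4,5) = 53.
Row 2 needs 145; the known cells sum to 140, so (2,1) = 5.
The remaining cell in row 4 is (4,1) = 145 − 134 = 11.

11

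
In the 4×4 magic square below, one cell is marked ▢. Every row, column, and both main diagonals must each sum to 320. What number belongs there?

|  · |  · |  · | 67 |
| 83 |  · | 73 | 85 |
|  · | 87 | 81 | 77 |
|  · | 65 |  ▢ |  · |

71

From row 2, 320 − (83 + 73 + 85) gives (2,2) = 79.
Row 3 must total 320; the given cells sum to 245, so (3,1) = 75.
Column 2 needs 320; the known cells sum to 231, so (1,2) = 89.
Using column 4: 67 + 85 + 77 + ? → (4,4) = 320 − 229 = 91.
Main diagonal needs 320; the known cells sum to 251, so (1,1) = 69.
Anti-diagonal: 67 + 73 + 87 + ? = 320, so (4,1) = 93.
Using row 1: 69 + 89 + 67 + ? → (1,3) = 320 − 225 = 95.
The remaining cell in row 4 is (4,3) = 320 − 249 = 71.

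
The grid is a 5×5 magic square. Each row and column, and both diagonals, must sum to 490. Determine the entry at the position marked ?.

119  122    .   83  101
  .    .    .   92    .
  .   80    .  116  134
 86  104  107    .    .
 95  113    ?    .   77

131

Row 1 needs 490; the known cells sum to 425, so (1,3) = 65.
Column 2 must total 490; the given cells sum to 419, so (2,2) = 71.
Using anti-diagonal: 101 + 92 + 104 + 95 + ? → (3,3) = 490 − 392 = 98.
Row 3 needs 490; the known cells sum to 428, so (3,1) = 62.
Column 1 must total 490; the given cells sum to 362, so (2,1) = 128.
Main diagonal must total 490; the given cells sum to 365, so (4,4) = 125.
Row 4 needs 490; the known cells sum to 422, so (4,5) = 68.
Using column 4: 83 + 92 + 116 + 125 + ? → (5,4) = 490 − 416 = 74.
Using column 5: 101 + 134 + 68 + 77 + ? → (2,5) = 490 − 380 = 110.
Row 2 must total 490; the given cells sum to 401, so (2,3) = 89.
Row 5 needs 490; the known cells sum to 359, so (5,3) = 131.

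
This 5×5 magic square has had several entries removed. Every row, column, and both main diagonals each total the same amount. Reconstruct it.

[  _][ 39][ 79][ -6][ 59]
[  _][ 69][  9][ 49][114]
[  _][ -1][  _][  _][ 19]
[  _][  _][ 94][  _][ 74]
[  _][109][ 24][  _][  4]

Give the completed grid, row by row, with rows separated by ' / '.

Column 5 is already complete: 59 + 114 + 19 + 74 + 4 = 270, so that is the magic constant.
From row 1, 270 − (39 + 79 + (-6) + 59) gives (1,1) = 99.
Row 2 needs 270; the known cells sum to 241, so (2,1) = 29.
Using column 2: 39 + 69 + (-1) + 109 + ? → (4,2) = 270 − 216 = 54.
Column 3 must total 270; the given cells sum to 206, so (3,3) = 64.
Main diagonal: 99 + 69 + 64 + 4 + ? = 270, so (4,4) = 34.
Using anti-diagonal: 59 + 49 + 64 + 54 + ? → (5,1) = 270 − 226 = 44.
The remaining cell in row 4 is (4,1) = 270 − 256 = 14.
Row 5: 44 + 109 + 24 + 4 + ? = 270, so (5,4) = 89.
From column 1, 270 − (99 + 29 + 14 + 44) gives (3,1) = 84.
The remaining cell in column 4 is (3,4) = 270 − 166 = 104.

99 39 79 -6 59 / 29 69 9 49 114 / 84 -1 64 104 19 / 14 54 94 34 74 / 44 109 24 89 4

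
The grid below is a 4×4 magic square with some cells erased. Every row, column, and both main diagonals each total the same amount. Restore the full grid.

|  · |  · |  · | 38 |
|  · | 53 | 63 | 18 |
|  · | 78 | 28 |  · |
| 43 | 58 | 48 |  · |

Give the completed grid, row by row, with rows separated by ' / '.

Anti-diagonal is already complete: 38 + 63 + 78 + 43 = 222, so that is the magic constant.
Row 2 needs 222; the known cells sum to 134, so (2,1) = 88.
Using row 4: 43 + 58 + 48 + ? → (4,4) = 222 − 149 = 73.
From column 2, 222 − (53 + 78 + 58) gives (1,2) = 33.
Column 3 needs 222; the known cells sum to 139, so (1,3) = 83.
Column 4: 38 + 18 + 73 + ? = 222, so (3,4) = 93.
The remaining cell in main diagonal is (1,1) = 222 − 154 = 68.
Row 3 must total 222; the given cells sum to 199, so (3,1) = 23.

68 33 83 38 / 88 53 63 18 / 23 78 28 93 / 43 58 48 73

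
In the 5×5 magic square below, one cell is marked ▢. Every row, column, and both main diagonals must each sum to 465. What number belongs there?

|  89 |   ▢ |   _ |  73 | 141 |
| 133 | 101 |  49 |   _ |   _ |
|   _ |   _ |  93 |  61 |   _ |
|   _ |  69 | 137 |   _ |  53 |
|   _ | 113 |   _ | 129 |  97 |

57

Main diagonal must total 465; the given cells sum to 380, so (4,4) = 85.
Using row 4: 69 + 137 + 85 + 53 + ? → (4,1) = 465 − 344 = 121.
Using column 4: 73 + 61 + 85 + 129 + ? → (2,4) = 465 − 348 = 117.
The remaining cell in anti-diagonal is (5,1) = 465 − 420 = 45.
From row 2, 465 − (133 + 101 + 49 + 117) gives (2,5) = 65.
From row 5, 465 − (45 + 113 + 129 + 97) gives (5,3) = 81.
From column 1, 465 − (89 + 133 + 121 + 45) gives (3,1) = 77.
The remaining cell in column 3 is (1,3) = 465 − 360 = 105.
From column 5, 465 − (141 + 65 + 53 + 97) gives (3,5) = 109.
From row 1, 465 − (89 + 105 + 73 + 141) gives (1,2) = 57.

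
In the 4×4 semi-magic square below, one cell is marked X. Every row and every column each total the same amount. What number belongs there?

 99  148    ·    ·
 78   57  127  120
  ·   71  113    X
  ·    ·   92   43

Row 2 is complete and sums to 382; that is the magic constant.
Column 2 needs 382; the known cells sum to 276, so (4,2) = 106.
The remaining cell in column 3 is (1,3) = 382 − 332 = 50.
From row 1, 382 − (99 + 148 + 50) gives (1,4) = 85.
The remaining cell in row 4 is (4,1) = 382 − 241 = 141.
The remaining cell in column 1 is (3,1) = 382 − 318 = 64.
The remaining cell in column 4 is (3,4) = 382 − 248 = 134.

134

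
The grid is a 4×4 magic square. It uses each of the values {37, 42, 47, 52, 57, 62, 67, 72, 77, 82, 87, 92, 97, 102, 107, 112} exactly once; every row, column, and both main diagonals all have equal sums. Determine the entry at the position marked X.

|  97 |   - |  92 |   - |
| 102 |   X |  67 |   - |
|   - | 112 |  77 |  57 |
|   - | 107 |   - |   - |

The 16 entries sum to 1192, so each line sums to 1192/4 = 298.
Row 3 must total 298; the given cells sum to 246, so (3,1) = 52.
Column 1 needs 298; the known cells sum to 251, so (4,1) = 47.
The remaining cell in column 3 is (4,3) = 298 − 236 = 62.
From anti-diagonal, 298 − (67 + 112 + 47) gives (1,4) = 72.
Row 1: 97 + 92 + 72 + ? = 298, so (1,2) = 37.
Row 4: 47 + 107 + 62 + ? = 298, so (4,4) = 82.
Using column 2: 37 + 112 + 107 + ? → (2,2) = 298 − 256 = 42.

42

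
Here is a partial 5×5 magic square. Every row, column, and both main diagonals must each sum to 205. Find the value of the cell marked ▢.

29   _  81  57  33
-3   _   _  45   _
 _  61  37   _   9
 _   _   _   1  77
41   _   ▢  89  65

-7

Row 1: 29 + 81 + 57 + 33 + ? = 205, so (1,2) = 5.
The remaining cell in column 4 is (3,4) = 205 − 192 = 13.
Using column 5: 33 + 9 + 77 + 65 + ? → (2,5) = 205 − 184 = 21.
Main diagonal needs 205; the known cells sum to 132, so (2,2) = 73.
Anti-diagonal: 33 + 45 + 37 + 41 + ? = 205, so (4,2) = 49.
Row 2: -3 + 73 + 45 + 21 + ? = 205, so (2,3) = 69.
Row 3 must total 205; the given cells sum to 120, so (3,1) = 85.
The remaining cell in column 1 is (4,1) = 205 − 152 = 53.
Column 2 needs 205; the known cells sum to 188, so (5,2) = 17.
Row 4: 53 + 49 + 1 + 77 + ? = 205, so (4,3) = 25.
From row 5, 205 − (41 + 17 + 89 + 65) gives (5,3) = -7.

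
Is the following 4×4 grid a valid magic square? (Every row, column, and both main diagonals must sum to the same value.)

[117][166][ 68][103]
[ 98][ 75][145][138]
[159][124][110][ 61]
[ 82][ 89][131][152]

No — column 4 sums to 454 but column 1 sums to 456.

Row 1: 117 + 166 + 68 + 103 = 454.
Row 2: 98 + 75 + 145 + 138 = 456.
Row 3: 159 + 124 + 110 + 61 = 454.
Row 4: 82 + 89 + 131 + 152 = 454.
Column 1: 117 + 98 + 159 + 82 = 456.
Column 2: 166 + 75 + 124 + 89 = 454.
Column 3: 68 + 145 + 110 + 131 = 454.
Column 4: 103 + 138 + 61 + 152 = 454.
Main diagonal: 117 + 75 + 110 + 152 = 454.
Anti-diagonal: 103 + 145 + 124 + 82 = 454.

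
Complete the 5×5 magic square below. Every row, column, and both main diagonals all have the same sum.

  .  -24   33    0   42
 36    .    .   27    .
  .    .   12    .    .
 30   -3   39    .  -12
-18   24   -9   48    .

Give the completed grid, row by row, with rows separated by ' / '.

9 -24 33 0 42 / 36 18 -15 27 -6 / 3 45 12 -21 21 / 30 -3 39 6 -12 / -18 24 -9 48 15

Anti-diagonal is already complete: 42 + 27 + 12 + -3 + -18 = 60, so that is the magic constant.
The remaining cell in row 1 is (1,1) = 60 − 51 = 9.
Row 4 must total 60; the given cells sum to 54, so (4,4) = 6.
From row 5, 60 − (-18 + 24 + (-9) + 48) gives (5,5) = 15.
Column 1: 9 + 36 + 30 + (-18) + ? = 60, so (3,1) = 3.
The remaining cell in column 3 is (2,3) = 60 − 75 = -15.
The remaining cell in column 4 is (3,4) = 60 − 81 = -21.
Main diagonal needs 60; the known cells sum to 42, so (2,2) = 18.
Row 2: 36 + 18 + (-15) + 27 + ? = 60, so (2,5) = -6.
Column 2 needs 60; the known cells sum to 15, so (3,2) = 45.
Column 5 needs 60; the known cells sum to 39, so (3,5) = 21.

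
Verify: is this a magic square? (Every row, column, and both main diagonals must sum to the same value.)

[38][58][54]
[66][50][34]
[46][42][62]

Yes

Row 1: 38 + 58 + 54 = 150.
Row 2: 66 + 50 + 34 = 150.
Row 3: 46 + 42 + 62 = 150.
Column 1: 38 + 66 + 46 = 150.
Column 2: 58 + 50 + 42 = 150.
Column 3: 54 + 34 + 62 = 150.
Main diagonal: 38 + 50 + 62 = 150.
Anti-diagonal: 54 + 50 + 46 = 150.
All lines sum to 150.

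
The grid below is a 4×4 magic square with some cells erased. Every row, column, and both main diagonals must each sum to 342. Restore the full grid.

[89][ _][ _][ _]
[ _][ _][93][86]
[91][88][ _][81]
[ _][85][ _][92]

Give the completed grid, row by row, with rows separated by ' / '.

Using row 3: 91 + 88 + 81 + ? → (3,3) = 342 − 260 = 82.
Column 4: 86 + 81 + 92 + ? = 342, so (1,4) = 83.
Main diagonal needs 342; the known cells sum to 263, so (2,2) = 79.
The remaining cell in anti-diagonal is (4,1) = 342 − 264 = 78.
Row 2: 79 + 93 + 86 + ? = 342, so (2,1) = 84.
From row 4, 342 − (78 + 85 + 92) gives (4,3) = 87.
Column 2 must total 342; the given cells sum to 252, so (1,2) = 90.
From column 3, 342 − (93 + 82 + 87) gives (1,3) = 80.

89 90 80 83 / 84 79 93 86 / 91 88 82 81 / 78 85 87 92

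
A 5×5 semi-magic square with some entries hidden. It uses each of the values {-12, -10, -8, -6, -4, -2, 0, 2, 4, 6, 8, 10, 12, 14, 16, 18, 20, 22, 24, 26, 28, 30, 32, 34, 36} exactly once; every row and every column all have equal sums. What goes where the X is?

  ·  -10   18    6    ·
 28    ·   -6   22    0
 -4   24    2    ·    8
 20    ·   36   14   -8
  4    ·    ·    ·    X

26

The 25 entries sum to 300, so each line sums to 300/5 = 60.
Row 2 must total 60; the given cells sum to 44, so (2,2) = 16.
Row 3 needs 60; the known cells sum to 30, so (3,4) = 30.
Row 4: 20 + 36 + 14 + (-8) + ? = 60, so (4,2) = -2.
Column 1: 28 + (-4) + 20 + 4 + ? = 60, so (1,1) = 12.
Using column 2: -10 + 16 + 24 + (-2) + ? → (5,2) = 60 − 28 = 32.
Column 3: 18 + (-6) + 2 + 36 + ? = 60, so (5,3) = 10.
From column 4, 60 − (6 + 22 + 30 + 14) gives (5,4) = -12.
Row 1 needs 60; the known cells sum to 26, so (1,5) = 34.
From row 5, 60 − (4 + 32 + 10 + (-12)) gives (5,5) = 26.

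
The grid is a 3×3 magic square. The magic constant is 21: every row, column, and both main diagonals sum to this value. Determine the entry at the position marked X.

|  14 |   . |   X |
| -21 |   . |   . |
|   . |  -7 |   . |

-14

Using column 1: 14 + (-21) + ? → (3,1) = 21 − (-7) = 28.
The remaining cell in row 3 is (3,3) = 21 − 21 = 0.
Using main diagonal: 14 + 0 + ? → (2,2) = 21 − 14 = 7.
Anti-diagonal: 7 + 28 + ? = 21, so (1,3) = -14.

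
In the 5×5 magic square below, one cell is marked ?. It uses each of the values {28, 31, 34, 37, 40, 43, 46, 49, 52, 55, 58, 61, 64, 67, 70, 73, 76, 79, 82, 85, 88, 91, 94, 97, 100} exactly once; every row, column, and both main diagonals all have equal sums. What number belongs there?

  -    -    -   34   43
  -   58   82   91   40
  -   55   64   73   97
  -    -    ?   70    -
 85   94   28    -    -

46

The 25 entries sum to 1600, so each line sums to 1600/5 = 320.
Row 2: 58 + 82 + 91 + 40 + ? = 320, so (2,1) = 49.
Using row 3: 55 + 64 + 73 + 97 + ? → (3,1) = 320 − 289 = 31.
From column 4, 320 − (34 + 91 + 73 + 70) gives (5,4) = 52.
The remaining cell in anti-diagonal is (4,2) = 320 − 283 = 37.
Row 5 must total 320; the given cells sum to 259, so (5,5) = 61.
Column 2 must total 320; the given cells sum to 244, so (1,2) = 76.
Column 5: 43 + 40 + 97 + 61 + ? = 320, so (4,5) = 79.
The remaining cell in main diagonal is (1,1) = 320 − 253 = 67.
The remaining cell in row 1 is (1,3) = 320 − 220 = 100.
Column 1 needs 320; the known cells sum to 232, so (4,1) = 88.
Column 3 must total 320; the given cells sum to 274, so (4,3) = 46.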